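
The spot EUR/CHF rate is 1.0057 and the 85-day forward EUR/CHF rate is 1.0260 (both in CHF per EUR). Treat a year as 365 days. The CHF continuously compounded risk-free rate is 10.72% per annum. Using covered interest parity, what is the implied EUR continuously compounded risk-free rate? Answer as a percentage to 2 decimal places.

F = S·e^((r_CHF − r_EUR)T) ⇒ r_EUR = r_CHF − ln(F/S)/T
ln(1.0260/1.0057) = 0.019984; /(85/365) = 0.085814
r_EUR = 0.1072 − 0.085814 = 0.021386
r_EUR = 2.14%

2.14%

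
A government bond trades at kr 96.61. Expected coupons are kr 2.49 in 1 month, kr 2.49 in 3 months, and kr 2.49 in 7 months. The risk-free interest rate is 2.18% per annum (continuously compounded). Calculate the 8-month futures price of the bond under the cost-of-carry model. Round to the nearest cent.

kr 90.50

PV(coupons) I = 2.49·e^(−0.0218·1/12) + 2.49·e^(−0.0218·3/12) + 2.49·e^(−0.0218·7/12)
I = 2.4855 + 2.4765 + 2.4585 = 7.4205
F = (S − I)·e^(rT) = (96.61 − 7.4205) · e^(0.0218·8/12)
= 89.1895 · e^0.014533 = 89.1895 × 1.014639 = kr 90.50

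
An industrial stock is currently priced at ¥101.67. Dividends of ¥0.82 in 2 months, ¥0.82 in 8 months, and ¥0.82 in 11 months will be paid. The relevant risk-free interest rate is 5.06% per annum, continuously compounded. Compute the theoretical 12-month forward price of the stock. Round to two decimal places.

PV(dividends) I = 0.82·e^(−0.0506·2/12) + 0.82·e^(−0.0506·8/12) + 0.82·e^(−0.0506·11/12)
I = 0.8131 + 0.7928 + 0.7828 = 2.3887
F = (S − I)·e^(rT) = (101.67 − 2.3887) · e^(0.0506·12/12)
= 99.2813 · e^0.050600 = 99.2813 × 1.051902 = ¥104.43

¥104.43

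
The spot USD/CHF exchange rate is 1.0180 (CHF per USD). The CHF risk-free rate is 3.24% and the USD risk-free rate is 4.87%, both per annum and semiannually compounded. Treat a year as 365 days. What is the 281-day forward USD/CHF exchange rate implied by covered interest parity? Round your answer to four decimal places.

1.0056

By covered interest parity, F = S · (1+r_CHF/2)^(2T) / (1+r_USD/2)^(2T)
= 1.0180 × 1.025052 / 1.037738 = 1.0180 × 0.987775
F = 1.0056 CHF per USD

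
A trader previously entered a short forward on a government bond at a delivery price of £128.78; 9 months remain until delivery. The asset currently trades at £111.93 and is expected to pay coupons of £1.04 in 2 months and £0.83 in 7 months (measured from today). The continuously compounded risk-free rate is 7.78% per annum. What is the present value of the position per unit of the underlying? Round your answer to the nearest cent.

PV(remaining coupons) I = 1.04·e^(−0.0778·2/12) + 0.83·e^(−0.0778·7/12) = 1.8198
Current forward F = (S − I)·e^(rT) = (111.93 − 1.8198)·e^(0.0778·9/12) = 110.1102 × 1.060086 = 116.7263
Value (long) = (F − K)·e^(−rT) = (116.7263 − 128.78) × 0.943320 = -11.3705
Short position value = −(long value) = £11.37

£11.37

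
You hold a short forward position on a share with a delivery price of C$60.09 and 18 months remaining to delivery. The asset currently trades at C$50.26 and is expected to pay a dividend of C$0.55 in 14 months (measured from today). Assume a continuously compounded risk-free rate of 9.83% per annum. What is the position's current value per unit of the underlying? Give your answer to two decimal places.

C$2.08

PV(remaining dividends) I = 0.55·e^(−0.0983·14/12) = 0.4904
Current forward F = (S − I)·e^(rT) = (50.26 − 0.4904)·e^(0.0983·18/12) = 49.7696 × 1.158875 = 57.6767
Value (long) = (F − K)·e^(−rT) = (57.6767 − 60.09) × 0.862906 = -2.0825
Short position value = −(long value) = C$2.08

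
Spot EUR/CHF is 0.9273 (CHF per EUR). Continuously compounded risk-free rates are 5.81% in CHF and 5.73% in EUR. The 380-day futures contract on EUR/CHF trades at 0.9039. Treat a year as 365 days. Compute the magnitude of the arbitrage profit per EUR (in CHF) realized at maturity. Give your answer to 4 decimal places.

Fair futures: F* = S·e^(carry·T), with carry = (r_CHF − r_EUR) = 0.0581 − 0.0573 = 0.0008
F* = 0.9273 · e^(0.0008 × 380/365) = 0.9273 · e^0.000833 = 0.9273 × 1.000833 = 0.9281
Market 0.9039 < fair 0.9281: forward underpriced → reverse cash-and-carry (short spot, go long the forward).
At maturity, profit = |F_mkt − F*| = |0.9039 − 0.9281| = 0.0242 per EUR (in CHF)

0.0242 per EUR (in CHF)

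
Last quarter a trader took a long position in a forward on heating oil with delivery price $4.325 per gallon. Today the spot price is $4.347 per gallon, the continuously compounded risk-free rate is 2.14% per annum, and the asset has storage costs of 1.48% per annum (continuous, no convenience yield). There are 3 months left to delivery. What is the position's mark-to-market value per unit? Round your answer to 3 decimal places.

$0.061 per gallon

Current fair forward for the remaining 3 months: F = S·e^((r + u)·T), (r + u) = 0.0214 + 0.0148 = 0.0362
F = 4.347 · e^(0.0362 × 3/12) = 4.347 × 1.009091 = 4.3865
Value of long forward = (F − K)·e^(−rT) = (4.3865 − 4.325) · e^(−0.0214·3/12)
= 0.0615 × 0.994664 = 0.061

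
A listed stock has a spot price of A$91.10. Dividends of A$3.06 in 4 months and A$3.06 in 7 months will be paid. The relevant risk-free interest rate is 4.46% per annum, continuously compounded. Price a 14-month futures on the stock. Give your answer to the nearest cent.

A$89.65

PV(dividends) I = 3.06·e^(−0.0446·4/12) + 3.06·e^(−0.0446·7/12)
I = 3.0148 + 2.9814 = 5.9962
F = (S − I)·e^(rT) = (91.10 − 5.9962) · e^(0.0446·14/12)
= 85.1038 · e^0.052033 = 85.1038 × 1.053411 = A$89.65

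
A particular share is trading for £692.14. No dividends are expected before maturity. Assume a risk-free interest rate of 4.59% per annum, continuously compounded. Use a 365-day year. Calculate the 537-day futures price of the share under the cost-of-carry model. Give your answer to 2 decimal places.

£740.49

F = S·e^(rT) = 692.14 · e^(0.0459 × 537/365)
= 692.14 · e^0.067530 = 692.14 × 1.069862
F = £740.49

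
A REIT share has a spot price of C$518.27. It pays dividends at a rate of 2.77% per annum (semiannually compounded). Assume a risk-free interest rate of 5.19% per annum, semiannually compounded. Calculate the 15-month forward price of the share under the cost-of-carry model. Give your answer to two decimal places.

F = S · (1+r/2)^(2T) / (1+q/2)^(2T)
= 518.27 × 1.066143 / 1.034985 = 518.27 × 1.030105
F = C$533.87

C$533.87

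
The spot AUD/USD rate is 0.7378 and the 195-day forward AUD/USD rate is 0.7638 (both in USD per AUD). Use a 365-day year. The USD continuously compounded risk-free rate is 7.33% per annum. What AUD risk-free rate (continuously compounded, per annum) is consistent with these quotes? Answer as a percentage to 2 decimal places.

0.85%

F = S·e^((r_USD − r_AUD)T) ⇒ r_AUD = r_USD − ln(F/S)/T
ln(0.7638/0.7378) = 0.034633; /(195/365) = 0.064826
r_AUD = 0.0733 − 0.064826 = 0.008474
r_AUD = 0.85%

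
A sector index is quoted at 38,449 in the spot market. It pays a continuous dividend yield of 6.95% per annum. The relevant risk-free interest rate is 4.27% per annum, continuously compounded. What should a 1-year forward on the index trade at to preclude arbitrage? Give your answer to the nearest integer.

37,432

F = S·e^((r − q)T) = 38449 · e^((0.0427 − 0.0695) × 1)
= 38449 · e^-0.026800 = 38449 × 0.973556
F = 37,432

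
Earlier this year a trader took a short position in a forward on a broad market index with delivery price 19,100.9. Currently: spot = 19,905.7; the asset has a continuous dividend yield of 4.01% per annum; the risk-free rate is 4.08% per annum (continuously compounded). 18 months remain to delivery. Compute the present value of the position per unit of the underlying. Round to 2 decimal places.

-776.69

Current fair forward for the remaining 18 months: F = S·e^((r − q)·T), (r − q) = 0.0408 − 0.0401 = 0.0007
F = 19905.7 · e^(0.0007 × 18/12) = 19905.7 × 1.00105055 = 19926.6119
Value of long forward = (F − K)·e^(−rT) = (19926.6119 − 19100.9) · e^(−0.0408·18/12)
= 825.7119 × 0.94063509 = 776.69
Short position value = −(long value) = -776.69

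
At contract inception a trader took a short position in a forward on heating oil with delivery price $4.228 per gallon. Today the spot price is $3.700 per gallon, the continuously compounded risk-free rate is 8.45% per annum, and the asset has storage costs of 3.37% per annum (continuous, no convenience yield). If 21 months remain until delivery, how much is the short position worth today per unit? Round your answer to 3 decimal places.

-$0.278 per gallon

Current fair forward for the remaining 21 months: F = S·e^((r + u)·T), (r + u) = 0.0845 + 0.0337 = 0.1182
F = 3.700 · e^(0.1182 × 21/12) = 3.700 × 1.229798 = 4.5503
Value of long forward = (F − K)·e^(−rT) = (4.5503 − 4.228) · e^(−0.0845·21/12)
= 0.3223 × 0.862539 = 0.278
Short position value = −(long value) = -$0.278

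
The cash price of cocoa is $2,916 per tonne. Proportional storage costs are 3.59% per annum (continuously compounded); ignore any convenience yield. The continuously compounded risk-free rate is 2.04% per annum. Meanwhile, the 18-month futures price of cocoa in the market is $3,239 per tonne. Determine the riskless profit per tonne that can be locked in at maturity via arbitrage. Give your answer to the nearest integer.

$66 per tonne

Fair futures: F* = S·e^(carry·T), with carry = (r + u) = 0.0204 + 0.0359 = 0.0563
F* = 2916 · e^(0.0563 × 18/12) = 2916 · e^0.084450 = 2916 × 1.088118 = $3172.9521
Market $3239 > fair $3172.9521: forward overpriced → cash-and-carry (buy spot, short the forward).
At maturity, profit = |F_mkt − F*| = |3239 − 3172.9521| = $66 per tonne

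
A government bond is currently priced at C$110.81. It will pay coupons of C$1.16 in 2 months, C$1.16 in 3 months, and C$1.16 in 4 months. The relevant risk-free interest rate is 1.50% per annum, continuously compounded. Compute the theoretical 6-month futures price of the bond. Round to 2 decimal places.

PV(coupons) I = 1.16·e^(−0.0150·2/12) + 1.16·e^(−0.0150·3/12) + 1.16·e^(−0.0150·4/12)
I = 1.1571 + 1.1557 + 1.1542 = 3.4670
F = (S − I)·e^(rT) = (110.81 − 3.4670) · e^(0.0150·6/12)
= 107.3430 · e^0.007500 = 107.3430 × 1.007528 = C$108.15

C$108.15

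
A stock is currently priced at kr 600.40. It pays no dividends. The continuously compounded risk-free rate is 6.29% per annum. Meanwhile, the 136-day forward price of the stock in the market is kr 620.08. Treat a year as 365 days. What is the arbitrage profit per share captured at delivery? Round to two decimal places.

kr 5.44 per share

Fair forward: F* = S·e^(carry·T), with carry = r = 0.0629
F* = 600.40 · e^(0.0629 × 136/365) = 600.40 · e^0.023437 = 600.40 × 1.023714 = kr 614.6379
Market kr 620.08 > fair kr 614.6379: forward overpriced → cash-and-carry (buy spot, short the forward).
At maturity, profit = |F_mkt − F*| = |620.08 − 614.6379| = kr 5.44 per share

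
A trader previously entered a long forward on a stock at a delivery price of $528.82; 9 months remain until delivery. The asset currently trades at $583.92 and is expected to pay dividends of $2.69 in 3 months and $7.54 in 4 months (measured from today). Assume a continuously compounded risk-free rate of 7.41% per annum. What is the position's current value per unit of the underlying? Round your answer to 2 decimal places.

PV(remaining dividends) I = 2.69·e^(−0.0741·3/12) + 7.54·e^(−0.0741·4/12) = 9.9967
Current forward F = (S − I)·e^(rT) = (583.92 − 9.9967)·e^(0.0741·9/12) = 573.9233 × 1.057148 = 606.7219
Value (long) = (F − K)·e^(−rT) = (606.7219 − 528.82) × 0.945941 = 73.6906
Value = $73.69

$73.69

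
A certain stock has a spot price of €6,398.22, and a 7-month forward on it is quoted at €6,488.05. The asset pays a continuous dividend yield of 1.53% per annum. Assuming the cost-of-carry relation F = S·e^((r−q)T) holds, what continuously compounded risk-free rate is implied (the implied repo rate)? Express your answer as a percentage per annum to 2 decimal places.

From F = S·e^((r−q)T): (r − q) = ln(F/S)/T
ln(6488.05/6398.22) = ln(1.014040) = 0.013942
(r − q) = 0.013942 / (7/12) = 0.023901
r = ln(F/S)/T + q = 0.023901 + 0.0153 = 0.039201
r = 3.92%

3.92%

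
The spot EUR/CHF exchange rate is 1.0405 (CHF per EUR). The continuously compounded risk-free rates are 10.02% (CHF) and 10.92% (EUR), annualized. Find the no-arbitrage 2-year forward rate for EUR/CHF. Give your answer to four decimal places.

1.0219

F = S·e^((r_CHF − r_EUR)T) = 1.0405 · e^((0.1002 − 0.1092) × 2)
= 1.0405 · e^-0.018000 = 1.0405 × 0.982161
F = 1.0219 CHF per EUR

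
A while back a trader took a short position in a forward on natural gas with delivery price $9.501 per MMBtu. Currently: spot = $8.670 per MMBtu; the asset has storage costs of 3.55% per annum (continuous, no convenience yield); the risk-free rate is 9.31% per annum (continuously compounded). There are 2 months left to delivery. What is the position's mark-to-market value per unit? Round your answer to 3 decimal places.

Current fair forward for the remaining 2 months: F = S·e^((r + u)·T), (r + u) = 0.0931 + 0.0355 = 0.1286
F = 8.670 · e^(0.1286 × 2/12) = 8.670 × 1.021665 = 8.8578
Value of long forward = (F − K)·e^(−rT) = (8.8578 − 9.501) · e^(−0.0931·2/12)
= -0.6432 × 0.984603 = -0.633
Short position value = −(long value) = $0.633

$0.633 per MMBtu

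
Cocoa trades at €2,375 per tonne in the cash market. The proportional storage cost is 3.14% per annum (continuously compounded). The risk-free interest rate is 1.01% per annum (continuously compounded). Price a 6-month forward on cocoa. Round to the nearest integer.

€2,425 per tonne

Net carry = r + u − y = 0.0101 + 0.0314 − 0.0000 = 0.0415
F = S·e^((r+u−y)T) = 2375 · e^(0.0415 × 6/12) = 2375 · e^0.020750
= 2375 × 1.020967 = €2,425 per tonne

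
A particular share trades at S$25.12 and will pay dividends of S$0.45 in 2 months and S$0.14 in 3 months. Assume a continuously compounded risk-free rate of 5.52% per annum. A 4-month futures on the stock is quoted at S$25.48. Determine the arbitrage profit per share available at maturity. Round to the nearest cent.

S$0.49 per share

PV(dividends) I = 0.45·e^(−0.0552·2/12) + 0.14·e^(−0.0552·3/12) = 0.5840
Fair futures F* = (S − I)·e^(rT) = (25.12 − 0.5840)·e^0.018400 = 24.5360 × 1.018570 = 24.9916
Market S$25.48 > fair 24.9916: forward overpriced → cash-and-carry (borrow at r, buy the stock and collect the dividends, short the forward).
Profit at T = |F_mkt − F*| = |25.48 − 24.9916| = S$0.49 per share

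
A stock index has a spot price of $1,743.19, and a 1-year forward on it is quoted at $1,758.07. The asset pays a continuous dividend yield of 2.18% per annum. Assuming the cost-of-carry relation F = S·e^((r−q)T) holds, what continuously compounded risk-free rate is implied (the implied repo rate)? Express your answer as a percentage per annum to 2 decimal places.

3.03%

From F = S·e^((r−q)T): (r − q) = ln(F/S)/T
ln(1758.07/1743.19) = ln(1.008536) = 0.008500
(r − q) = 0.008500 / (12/12) = 0.008500
r = ln(F/S)/T + q = 0.008500 + 0.0218 = 0.030300
r = 3.03%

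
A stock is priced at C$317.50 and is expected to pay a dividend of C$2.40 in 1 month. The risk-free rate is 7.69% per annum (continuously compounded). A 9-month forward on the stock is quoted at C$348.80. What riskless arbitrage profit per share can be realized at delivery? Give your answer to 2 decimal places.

PV(dividends) I = 2.40·e^(−0.0769·1/12) = 2.3847
Fair forward F* = (S − I)·e^(rT) = (317.50 − 2.3847)·e^0.057675 = 315.1153 × 1.059371 = 333.8240
Market C$348.80 > fair 333.8240: forward overpriced → cash-and-carry (borrow at r, buy the stock and collect the dividends, short the forward).
Profit at T = |F_mkt − F*| = |348.80 − 333.8240| = C$14.98 per share

C$14.98 per share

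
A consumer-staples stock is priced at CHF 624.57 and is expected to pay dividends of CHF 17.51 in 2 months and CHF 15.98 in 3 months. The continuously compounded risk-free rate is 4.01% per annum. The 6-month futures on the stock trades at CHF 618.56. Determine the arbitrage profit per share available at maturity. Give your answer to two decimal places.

PV(dividends) I = 17.51·e^(−0.0401·2/12) + 15.98·e^(−0.0401·3/12) = 33.2140
Fair futures F* = (S − I)·e^(rT) = (624.57 − 33.2140)·e^0.020050 = 591.3560 × 1.020252 = 603.3321
Market CHF 618.56 > fair 603.3321: forward overpriced → cash-and-carry (borrow at r, buy the stock and collect the dividends, short the forward).
Profit at T = |F_mkt − F*| = |618.56 − 603.3321| = CHF 15.23 per share

CHF 15.23 per share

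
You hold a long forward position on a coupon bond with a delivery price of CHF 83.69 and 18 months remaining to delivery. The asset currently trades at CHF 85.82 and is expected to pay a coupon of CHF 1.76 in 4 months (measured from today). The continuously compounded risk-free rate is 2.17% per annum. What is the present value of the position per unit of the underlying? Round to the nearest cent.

PV(remaining coupons) I = 1.76·e^(−0.0217·4/12) = 1.7473
Current forward F = (S − I)·e^(rT) = (85.82 − 1.7473)·e^(0.0217·18/12) = 84.0727 × 1.033086 = 86.8543
Value (long) = (F − K)·e^(−rT) = (86.8543 − 83.69) × 0.967974 = 3.0630
Value = CHF 3.06

CHF 3.06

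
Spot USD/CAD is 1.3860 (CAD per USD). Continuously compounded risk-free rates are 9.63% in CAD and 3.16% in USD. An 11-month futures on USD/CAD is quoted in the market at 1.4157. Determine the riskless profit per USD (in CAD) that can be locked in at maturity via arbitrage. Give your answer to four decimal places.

Fair futures: F* = S·e^(carry·T), with carry = (r_CAD − r_USD) = 0.0963 − 0.0316 = 0.0647
F* = 1.3860 · e^(0.0647 × 11/12) = 1.3860 · e^0.059308 = 1.3860 × 1.061102 = 1.4707
Market 1.4157 < fair 1.4707: forward underpriced → reverse cash-and-carry (short spot, go long the forward).
At maturity, profit = |F_mkt − F*| = |1.4157 − 1.4707| = 0.0550 per USD (in CAD)

0.0550 per USD (in CAD)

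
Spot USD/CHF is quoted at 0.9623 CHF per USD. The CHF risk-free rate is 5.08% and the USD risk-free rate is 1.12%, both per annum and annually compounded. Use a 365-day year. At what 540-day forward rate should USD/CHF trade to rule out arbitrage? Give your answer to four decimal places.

1.0186

By covered interest parity, F = S · (1+r_CHF)^T / (1+r_USD)^T
= 0.9623 × 1.076064 / 1.016614 = 0.9623 × 1.058478
F = 1.0186 CHF per USD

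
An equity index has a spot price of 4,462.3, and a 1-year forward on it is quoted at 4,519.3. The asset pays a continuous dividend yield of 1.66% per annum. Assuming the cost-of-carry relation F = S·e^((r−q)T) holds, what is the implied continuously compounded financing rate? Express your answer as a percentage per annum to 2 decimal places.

From F = S·e^((r−q)T): (r − q) = ln(F/S)/T
ln(4519.3/4462.3) = ln(1.012774) = 0.012693
(r − q) = 0.012693 / (1) = 0.012693
r = ln(F/S)/T + q = 0.012693 + 0.0166 = 0.029293
r = 2.93%

2.93%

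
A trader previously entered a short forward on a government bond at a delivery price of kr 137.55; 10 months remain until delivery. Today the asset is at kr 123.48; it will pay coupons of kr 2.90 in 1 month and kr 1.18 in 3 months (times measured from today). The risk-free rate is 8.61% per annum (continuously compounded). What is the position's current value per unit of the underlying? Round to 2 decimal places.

kr 8.58

PV(remaining coupons) I = 2.90·e^(−0.0861·1/12) + 1.18·e^(−0.0861·3/12) = 4.0341
Current forward F = (S − I)·e^(rT) = (123.48 − 4.0341)·e^(0.0861·10/12) = 119.4459 × 1.074387 = 128.3311
Value (long) = (F − K)·e^(−rT) = (128.3311 − 137.55) × 0.930764 = -8.5806
Short position value = −(long value) = kr 8.58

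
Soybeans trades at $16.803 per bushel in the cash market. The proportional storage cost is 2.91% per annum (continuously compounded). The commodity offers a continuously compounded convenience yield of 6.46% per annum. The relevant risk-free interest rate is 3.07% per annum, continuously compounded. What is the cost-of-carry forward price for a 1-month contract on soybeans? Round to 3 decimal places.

Net carry = r + u − y = 0.0307 + 0.0291 − 0.0646 = -0.0048
F = S·e^((r+u−y)T) = 16.803 · e^(-0.0048 × 1/12) = 16.803 · e^-0.000400
= 16.803 × 0.999600 = $16.796 per bushel

$16.796 per bushel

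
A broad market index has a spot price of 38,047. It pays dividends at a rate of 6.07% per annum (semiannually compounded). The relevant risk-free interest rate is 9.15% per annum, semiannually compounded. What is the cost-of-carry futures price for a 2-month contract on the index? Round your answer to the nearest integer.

F = S · (1+r/2)^(2T) / (1+q/2)^(2T)
= 38047 × 1.015023 / 1.010016 = 38047 × 1.004957
F = 38,236

38,236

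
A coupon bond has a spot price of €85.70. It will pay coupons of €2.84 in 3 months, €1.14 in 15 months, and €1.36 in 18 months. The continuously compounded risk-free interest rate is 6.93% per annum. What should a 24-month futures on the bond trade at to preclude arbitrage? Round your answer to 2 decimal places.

€92.63

PV(coupons) I = 2.84·e^(−0.0693·3/12) + 1.14·e^(−0.0693·15/12) + 1.36·e^(−0.0693·18/12)
I = 2.7912 + 1.0454 + 1.2257 = 5.0623
F = (S − I)·e^(rT) = (85.70 − 5.0623) · e^(0.0693·24/12)
= 80.6377 · e^0.138600 = 80.6377 × 1.148665 = €92.63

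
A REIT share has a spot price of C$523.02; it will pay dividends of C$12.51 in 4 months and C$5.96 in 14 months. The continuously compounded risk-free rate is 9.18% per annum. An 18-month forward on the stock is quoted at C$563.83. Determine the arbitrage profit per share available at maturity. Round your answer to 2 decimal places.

C$16.33 per share

PV(dividends) I = 12.51·e^(−0.0918·4/12) + 5.96·e^(−0.0918·14/12) = 17.4877
Fair forward F* = (S − I)·e^(rT) = (523.02 − 17.4877)·e^0.137700 = 505.5323 × 1.147631 = 580.1645
Market C$563.83 < fair 580.1645: forward underpriced → reverse cash-and-carry (short the stock, invest proceeds at r, pay the dividends, go long the forward).
Profit at T = |F_mkt − F*| = |563.83 − 580.1645| = C$16.33 per share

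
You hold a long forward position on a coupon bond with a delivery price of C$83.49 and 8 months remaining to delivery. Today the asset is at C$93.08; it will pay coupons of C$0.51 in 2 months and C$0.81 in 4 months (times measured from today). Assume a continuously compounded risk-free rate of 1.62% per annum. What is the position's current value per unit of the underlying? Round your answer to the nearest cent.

C$9.17

PV(remaining coupons) I = 0.51·e^(−0.0162·2/12) + 0.81·e^(−0.0162·4/12) = 1.3143
Current forward F = (S − I)·e^(rT) = (93.08 − 1.3143)·e^(0.0162·8/12) = 91.7657 × 1.010859 = 92.7622
Value (long) = (F − K)·e^(−rT) = (92.7622 − 83.49) × 0.989258 = 9.1726
Value = C$9.17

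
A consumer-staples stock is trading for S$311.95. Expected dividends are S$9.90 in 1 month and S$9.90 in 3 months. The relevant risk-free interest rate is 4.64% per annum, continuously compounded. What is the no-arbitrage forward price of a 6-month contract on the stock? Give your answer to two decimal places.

S$299.16

PV(dividends) I = 9.90·e^(−0.0464·1/12) + 9.90·e^(−0.0464·3/12)
I = 9.8618 + 9.7858 = 19.6476
F = (S − I)·e^(rT) = (311.95 − 19.6476) · e^(0.0464·6/12)
= 292.3024 · e^0.023200 = 292.3024 × 1.023471 = S$299.16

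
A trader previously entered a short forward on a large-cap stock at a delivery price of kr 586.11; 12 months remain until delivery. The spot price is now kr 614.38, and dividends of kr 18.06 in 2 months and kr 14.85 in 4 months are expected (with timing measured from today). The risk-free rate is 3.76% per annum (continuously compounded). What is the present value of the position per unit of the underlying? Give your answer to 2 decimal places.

PV(remaining dividends) I = 18.06·e^(−0.0376·2/12) + 14.85·e^(−0.0376·4/12) = 32.6122
Current forward F = (S − I)·e^(rT) = (614.38 − 32.6122)·e^(0.0376·12/12) = 581.7678 × 1.038316 = 604.0588
Value (long) = (F − K)·e^(−rT) = (604.0588 − 586.11) × 0.963098 = 17.2865
Short position value = −(long value) = -kr 17.29

-kr 17.29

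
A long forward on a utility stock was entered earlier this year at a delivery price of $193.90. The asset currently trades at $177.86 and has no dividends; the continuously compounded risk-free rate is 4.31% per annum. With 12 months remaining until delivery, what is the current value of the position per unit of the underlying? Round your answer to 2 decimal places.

Current fair forward for the remaining 12 months: F = S·e^(r·T), r = 0.0431
F = 177.86 · e^(0.0431 × 12/12) = 177.86 × 1.044042 = 185.6933
Value of long forward = (F − K)·e^(−rT) = (185.6933 − 193.90) · e^(−0.0431·12/12)
= -8.2067 × 0.957816 = -7.86

-$7.86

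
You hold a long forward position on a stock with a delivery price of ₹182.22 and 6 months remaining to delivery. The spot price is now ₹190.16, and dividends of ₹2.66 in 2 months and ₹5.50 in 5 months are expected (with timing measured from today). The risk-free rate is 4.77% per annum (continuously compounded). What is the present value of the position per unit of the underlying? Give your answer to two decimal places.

PV(remaining dividends) I = 2.66·e^(−0.0477·2/12) + 5.50·e^(−0.0477·5/12) = 8.0307
Current forward F = (S − I)·e^(rT) = (190.16 − 8.0307)·e^(0.0477·6/12) = 182.1293 × 1.024137 = 186.5254
Value (long) = (F − K)·e^(−rT) = (186.5254 − 182.22) × 0.976432 = 4.2039
Value = ₹4.20

₹4.20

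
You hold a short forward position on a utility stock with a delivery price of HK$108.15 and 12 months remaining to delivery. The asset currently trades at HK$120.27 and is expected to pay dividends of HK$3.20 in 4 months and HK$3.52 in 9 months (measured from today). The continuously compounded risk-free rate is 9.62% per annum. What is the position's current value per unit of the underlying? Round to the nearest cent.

PV(remaining dividends) I = 3.20·e^(−0.0962·4/12) + 3.52·e^(−0.0962·9/12) = 6.3740
Current forward F = (S − I)·e^(rT) = (120.27 − 6.3740)·e^(0.0962·12/12) = 113.8960 × 1.100979 = 125.3971
Value (long) = (F − K)·e^(−rT) = (125.3971 − 108.15) × 0.908282 = 15.6652
Short position value = −(long value) = -HK$15.67

-HK$15.67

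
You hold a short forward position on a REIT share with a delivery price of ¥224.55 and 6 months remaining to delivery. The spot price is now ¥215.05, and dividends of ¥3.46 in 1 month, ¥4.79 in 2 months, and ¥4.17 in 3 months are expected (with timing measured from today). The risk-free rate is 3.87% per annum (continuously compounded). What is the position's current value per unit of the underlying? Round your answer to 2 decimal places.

¥17.53

PV(remaining dividends) I = 3.46·e^(−0.0387·1/12) + 4.79·e^(−0.0387·2/12) + 4.17·e^(−0.0387·3/12) = 12.3379
Current forward F = (S − I)·e^(rT) = (215.05 − 12.3379)·e^(0.0387·6/12) = 202.7121 × 1.019538 = 206.6727
Value (long) = (F − K)·e^(−rT) = (206.6727 − 224.55) × 0.980836 = -17.5347
Short position value = −(long value) = ¥17.53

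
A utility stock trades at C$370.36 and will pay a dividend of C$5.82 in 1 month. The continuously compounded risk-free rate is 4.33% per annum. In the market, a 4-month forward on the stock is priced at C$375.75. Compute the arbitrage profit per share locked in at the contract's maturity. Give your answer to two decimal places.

PV(dividends) I = 5.82·e^(−0.0433·1/12) = 5.7990
Fair forward F* = (S − I)·e^(rT) = (370.36 − 5.7990)·e^0.014433 = 364.5610 × 1.014538 = 369.8610
Market C$375.75 > fair 369.8610: forward overpriced → cash-and-carry (borrow at r, buy the stock and collect the dividends, short the forward).
Profit at T = |F_mkt − F*| = |375.75 − 369.8610| = C$5.89 per share

C$5.89 per share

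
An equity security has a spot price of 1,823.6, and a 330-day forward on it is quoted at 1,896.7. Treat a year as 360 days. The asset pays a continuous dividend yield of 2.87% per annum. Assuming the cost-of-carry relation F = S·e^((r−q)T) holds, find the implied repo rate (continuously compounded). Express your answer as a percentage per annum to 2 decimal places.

From F = S·e^((r−q)T): (r − q) = ln(F/S)/T
ln(1896.7/1823.6) = ln(1.040086) = 0.039303
(r − q) = 0.039303 / (330/360) = 0.042876
r = ln(F/S)/T + q = 0.042876 + 0.0287 = 0.071576
r = 7.16%

7.16%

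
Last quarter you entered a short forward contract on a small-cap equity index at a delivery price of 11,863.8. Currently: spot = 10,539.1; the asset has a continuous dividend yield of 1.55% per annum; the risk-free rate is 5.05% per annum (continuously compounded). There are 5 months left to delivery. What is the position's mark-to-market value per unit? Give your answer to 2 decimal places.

1145.52

Current fair forward for the remaining 5 months: F = S·e^((r − q)·T), (r − q) = 0.0505 − 0.0155 = 0.0350
F = 10539.1 · e^(0.0350 × 5/12) = 10539.1 × 1.01469019 = 10693.9214
Value of long forward = (F − K)·e^(−rT) = (10693.9214 − 11863.8) · e^(−0.0505·5/12)
= -1169.8786 × 0.97917816 = -1145.52
Short position value = −(long value) = 1145.52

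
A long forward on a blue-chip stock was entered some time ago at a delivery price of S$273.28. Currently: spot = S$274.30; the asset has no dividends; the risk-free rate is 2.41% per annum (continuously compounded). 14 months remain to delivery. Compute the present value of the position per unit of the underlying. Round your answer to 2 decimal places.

S$8.60

Current fair forward for the remaining 14 months: F = S·e^(r·T), r = 0.0241
F = 274.30 · e^(0.0241 × 14/12) = 274.30 × 1.028516 = 282.1219
Value of long forward = (F − K)·e^(−rT) = (282.1219 − 273.28) · e^(−0.0241·14/12)
= 8.8419 × 0.972275 = 8.60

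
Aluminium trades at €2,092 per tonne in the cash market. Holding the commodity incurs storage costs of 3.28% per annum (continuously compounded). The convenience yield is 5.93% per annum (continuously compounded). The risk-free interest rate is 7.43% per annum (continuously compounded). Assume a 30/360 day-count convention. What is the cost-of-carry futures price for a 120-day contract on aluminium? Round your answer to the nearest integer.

€2,126 per tonne

Net carry = r + u − y = 0.0743 + 0.0328 − 0.0593 = 0.0478
F = S·e^((r+u−y)T) = 2092 · e^(0.0478 × 120/360) = 2092 · e^0.015933
= 2092 × 1.016061 = €2,126 per tonne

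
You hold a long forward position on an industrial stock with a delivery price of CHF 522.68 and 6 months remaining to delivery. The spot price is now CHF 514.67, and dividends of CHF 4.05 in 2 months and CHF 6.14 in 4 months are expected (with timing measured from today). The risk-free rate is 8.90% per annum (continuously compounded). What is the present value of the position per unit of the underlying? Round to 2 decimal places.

PV(remaining dividends) I = 4.05·e^(−0.0890·2/12) + 6.14·e^(−0.0890·4/12) = 9.9509
Current forward F = (S − I)·e^(rT) = (514.67 − 9.9509)·e^(0.0890·6/12) = 504.7191 × 1.045505 = 527.6863
Value (long) = (F − K)·e^(−rT) = (527.6863 − 522.68) × 0.956476 = 4.7884
Value = CHF 4.79

CHF 4.79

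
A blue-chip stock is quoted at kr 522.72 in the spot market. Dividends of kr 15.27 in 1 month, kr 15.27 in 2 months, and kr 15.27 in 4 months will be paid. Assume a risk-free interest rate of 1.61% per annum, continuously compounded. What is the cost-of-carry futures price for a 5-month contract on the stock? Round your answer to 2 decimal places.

PV(dividends) I = 15.27·e^(−0.0161·1/12) + 15.27·e^(−0.0161·2/12) + 15.27·e^(−0.0161·4/12)
I = 15.2495 + 15.2291 + 15.1883 = 45.6669
F = (S − I)·e^(rT) = (522.72 − 45.6669) · e^(0.0161·5/12)
= 477.0531 · e^0.006708 = 477.0531 × 1.006731 = kr 480.26

kr 480.26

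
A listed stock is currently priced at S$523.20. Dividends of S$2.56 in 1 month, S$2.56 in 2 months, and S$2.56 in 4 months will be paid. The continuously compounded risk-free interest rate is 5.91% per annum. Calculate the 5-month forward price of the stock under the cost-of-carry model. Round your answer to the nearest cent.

PV(dividends) I = 2.56·e^(−0.0591·1/12) + 2.56·e^(−0.0591·2/12) + 2.56·e^(−0.0591·4/12)
I = 2.5474 + 2.5349 + 2.5101 = 7.5924
F = (S − I)·e^(rT) = (523.20 − 7.5924) · e^(0.0591·5/12)
= 515.6076 · e^0.024625 = 515.6076 × 1.024931 = S$528.46

S$528.46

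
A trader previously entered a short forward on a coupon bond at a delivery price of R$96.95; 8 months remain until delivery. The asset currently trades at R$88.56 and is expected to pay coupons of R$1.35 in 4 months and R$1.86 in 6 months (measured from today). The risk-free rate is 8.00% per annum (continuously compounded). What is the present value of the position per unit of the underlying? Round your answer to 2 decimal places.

R$6.46

PV(remaining coupons) I = 1.35·e^(−0.0800·4/12) + 1.86·e^(−0.0800·6/12) = 3.1015
Current forward F = (S − I)·e^(rT) = (88.56 − 3.1015)·e^(0.0800·8/12) = 85.4585 × 1.054781 = 90.1400
Value (long) = (F − K)·e^(−rT) = (90.1400 − 96.95) × 0.948064 = -6.4563
Short position value = −(long value) = R$6.46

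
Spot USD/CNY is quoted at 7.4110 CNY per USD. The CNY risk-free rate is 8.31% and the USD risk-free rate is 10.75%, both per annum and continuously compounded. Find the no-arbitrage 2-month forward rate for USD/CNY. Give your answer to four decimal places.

7.3809

F = S·e^((r_CNY − r_USD)T) = 7.4110 · e^((0.0831 − 0.1075) × 2/12)
= 7.4110 · e^-0.004067 = 7.4110 × 0.995941
F = 7.3809 CNY per USD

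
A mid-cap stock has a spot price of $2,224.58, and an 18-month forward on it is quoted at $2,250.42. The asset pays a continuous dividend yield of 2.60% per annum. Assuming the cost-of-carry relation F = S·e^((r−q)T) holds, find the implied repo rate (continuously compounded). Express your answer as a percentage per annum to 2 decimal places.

From F = S·e^((r−q)T): (r − q) = ln(F/S)/T
ln(2250.42/2224.58) = ln(1.011616) = 0.011549
(r − q) = 0.011549 / (18/12) = 0.007699
r = ln(F/S)/T + q = 0.007699 + 0.0260 = 0.033699
r = 3.37%

3.37%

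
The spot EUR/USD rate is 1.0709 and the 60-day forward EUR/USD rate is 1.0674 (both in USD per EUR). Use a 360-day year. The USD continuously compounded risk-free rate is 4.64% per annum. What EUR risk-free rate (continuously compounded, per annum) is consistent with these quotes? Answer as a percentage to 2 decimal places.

F = S·e^((r_USD − r_EUR)T) ⇒ r_EUR = r_USD − ln(F/S)/T
ln(1.0674/1.0709) = -0.003274; /(60/360) = -0.019644
r_EUR = 0.0464 + 0.019644 = 0.066044
r_EUR = 6.60%

6.60%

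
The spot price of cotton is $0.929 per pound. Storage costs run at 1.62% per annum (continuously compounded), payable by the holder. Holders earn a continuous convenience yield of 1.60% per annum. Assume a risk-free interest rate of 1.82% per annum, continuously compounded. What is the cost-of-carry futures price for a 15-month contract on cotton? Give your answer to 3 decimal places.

$0.951 per pound

Net carry = r + u − y = 0.0182 + 0.0162 − 0.0160 = 0.0184
F = S·e^((r+u−y)T) = 0.929 · e^(0.0184 × 15/12) = 0.929 · e^0.023000
= 0.929 × 1.023267 = $0.951 per pound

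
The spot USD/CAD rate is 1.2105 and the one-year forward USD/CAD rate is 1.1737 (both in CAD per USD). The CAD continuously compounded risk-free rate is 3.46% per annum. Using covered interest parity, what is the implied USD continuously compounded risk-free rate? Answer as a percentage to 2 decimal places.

F = S·e^((r_CAD − r_USD)T) ⇒ r_USD = r_CAD − ln(F/S)/T
ln(1.1737/1.2105) = -0.030872; /(12/12) = -0.030872
r_USD = 0.0346 + 0.030872 = 0.065472
r_USD = 6.55%

6.55%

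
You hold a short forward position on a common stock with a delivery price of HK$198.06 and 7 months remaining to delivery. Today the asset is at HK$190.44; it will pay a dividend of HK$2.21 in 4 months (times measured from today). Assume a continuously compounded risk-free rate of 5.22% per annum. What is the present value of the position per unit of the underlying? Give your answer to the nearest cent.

PV(remaining dividends) I = 2.21·e^(−0.0522·4/12) = 2.1719
Current forward F = (S − I)·e^(rT) = (190.44 − 2.1719)·e^(0.0522·7/12) = 188.2681 × 1.030918 = 194.0890
Value (long) = (F − K)·e^(−rT) = (194.0890 − 198.06) × 0.970009 = -3.8519
Short position value = −(long value) = HK$3.85

HK$3.85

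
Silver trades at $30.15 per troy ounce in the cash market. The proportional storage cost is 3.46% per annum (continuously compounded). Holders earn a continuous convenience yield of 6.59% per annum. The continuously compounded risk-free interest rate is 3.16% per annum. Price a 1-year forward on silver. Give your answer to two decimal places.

Net carry = r + u − y = 0.0316 + 0.0346 − 0.0659 = 0.0003
F = S·e^((r+u−y)T) = 30.15 · e^(0.0003 × 1) = 30.15 · e^0.000300
= 30.15 × 1.000300 = $30.16 per troy ounce

$30.16 per troy ounce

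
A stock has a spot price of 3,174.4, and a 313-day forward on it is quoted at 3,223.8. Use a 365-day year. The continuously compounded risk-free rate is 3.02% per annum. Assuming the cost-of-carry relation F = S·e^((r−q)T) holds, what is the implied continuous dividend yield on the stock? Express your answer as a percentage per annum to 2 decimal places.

1.22%

From F = S·e^((r−q)T): (r − q) = ln(F/S)/T
ln(3223.8/3174.4) = ln(1.015562) = 0.015442
(r − q) = 0.015442 / (313/365) = 0.018007
q = r − ln(F/S)/T = 0.0302 − 0.018007 = 0.012193
q = 1.22%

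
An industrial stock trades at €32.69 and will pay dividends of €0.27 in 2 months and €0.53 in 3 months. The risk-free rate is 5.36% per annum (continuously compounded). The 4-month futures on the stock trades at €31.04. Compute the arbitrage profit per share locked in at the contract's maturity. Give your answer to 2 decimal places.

€1.43 per share

PV(dividends) I = 0.27·e^(−0.0536·2/12) + 0.53·e^(−0.0536·3/12) = 0.7905
Fair futures F* = (S − I)·e^(rT) = (32.69 − 0.7905)·e^0.017867 = 31.8995 × 1.018028 = 32.4746
Market €31.04 < fair 32.4746: forward underpriced → reverse cash-and-carry (short the stock, invest proceeds at r, pay the dividends, go long the forward).
Profit at T = |F_mkt − F*| = |31.04 − 32.4746| = €1.43 per share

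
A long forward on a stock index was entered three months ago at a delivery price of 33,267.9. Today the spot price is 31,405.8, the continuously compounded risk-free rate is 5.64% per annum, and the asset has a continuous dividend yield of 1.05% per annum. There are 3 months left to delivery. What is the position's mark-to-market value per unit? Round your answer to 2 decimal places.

Current fair forward for the remaining 3 months: F = S·e^((r − q)·T), (r − q) = 0.0564 − 0.0105 = 0.0459
F = 31405.8 · e^(0.0459 × 3/12) = 31405.8 × 1.01154109 = 31768.2572
Value of long forward = (F − K)·e^(−rT) = (31768.2572 − 33267.9) · e^(−0.0564·3/12)
= -1499.6428 × 0.98599894 = -1478.65

-1478.65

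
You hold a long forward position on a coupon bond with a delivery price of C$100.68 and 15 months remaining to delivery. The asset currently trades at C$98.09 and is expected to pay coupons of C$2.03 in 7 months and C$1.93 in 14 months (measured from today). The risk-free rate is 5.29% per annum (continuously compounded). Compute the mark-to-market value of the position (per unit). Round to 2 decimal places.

PV(remaining coupons) I = 2.03·e^(−0.0529·7/12) + 1.93·e^(−0.0529·14/12) = 3.7828
Current forward F = (S − I)·e^(rT) = (98.09 − 3.7828)·e^(0.0529·15/12) = 94.3072 × 1.068360 = 100.7540
Value (long) = (F − K)·e^(−rT) = (100.7540 − 100.68) × 0.936014 = 0.0693
Value = C$0.07

C$0.07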